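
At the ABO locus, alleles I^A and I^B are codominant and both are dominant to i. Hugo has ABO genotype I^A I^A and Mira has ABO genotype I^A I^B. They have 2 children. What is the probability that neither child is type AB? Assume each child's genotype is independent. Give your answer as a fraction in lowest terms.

1/4

ABO cross I^A I^A × I^A I^B → 1/2 A, 1/2 AB.
So P(type AB) = 1/2 per child.
P(not type AB) = 1/2 for one child; (1/2)^2 = 1/4.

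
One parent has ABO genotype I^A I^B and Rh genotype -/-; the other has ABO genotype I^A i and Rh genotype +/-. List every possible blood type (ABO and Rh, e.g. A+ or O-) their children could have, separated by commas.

Gametes from I^A I^B × I^A i give offspring ABO genotypes I^A I^A, I^A I^B, I^A i, I^B i, i.e. phenotypes A, B, AB.
Rh cross -/- × +/- → phenotypes Rh+, Rh-.
Combining independently: A+, A-, B+, B-, AB+, AB-.

A+, A-, B+, B-, AB+, AB-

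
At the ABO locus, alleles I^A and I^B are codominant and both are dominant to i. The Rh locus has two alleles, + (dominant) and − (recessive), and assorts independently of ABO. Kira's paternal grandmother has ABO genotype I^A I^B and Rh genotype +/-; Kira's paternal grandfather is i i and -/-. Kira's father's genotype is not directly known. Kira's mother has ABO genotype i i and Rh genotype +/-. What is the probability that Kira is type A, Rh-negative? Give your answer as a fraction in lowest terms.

3/32

Kira's father's ABO genotype from I^A I^B × i i: 1/2 I^A i, 1/2 I^B i.
Crossing each possibility with the mother i i and summing P(type A): 1/2·1/2 + 1/2·0 = 1/4.
Similarly for Rh via the father's Rh distribution: P(Rh-) = 3/8.
Independent loci: 1/4 × 3/8 = 3/32.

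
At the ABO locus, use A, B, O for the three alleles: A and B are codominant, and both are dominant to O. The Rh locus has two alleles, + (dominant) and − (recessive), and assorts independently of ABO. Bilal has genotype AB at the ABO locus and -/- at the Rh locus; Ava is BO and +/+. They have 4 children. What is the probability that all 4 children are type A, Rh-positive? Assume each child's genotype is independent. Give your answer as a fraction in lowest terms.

ABO cross AB × BO → 1/4 A, 1/2 B, 1/4 AB.
Rh cross -/- × +/+ → 1 Rh+; so P(type A, Rh-positive) = 1/4 × 1 = 1/4 per child.
All 4 independent: (1/4)^4 = 1/256.

1/256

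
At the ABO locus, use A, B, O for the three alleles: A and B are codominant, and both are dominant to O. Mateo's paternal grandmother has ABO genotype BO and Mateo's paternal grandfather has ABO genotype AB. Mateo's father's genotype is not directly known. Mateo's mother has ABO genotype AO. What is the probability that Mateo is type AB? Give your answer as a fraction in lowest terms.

1/4

Mateo's father's ABO genotype from BO × AB: 1/4 AB, 1/4 AO, 1/4 BB, 1/4 BO.
Crossing each possibility with the mother AO and summing P(type AB): 1/4·1/4 + 1/4·0 + 1/4·1/2 + 1/4·1/4 = 1/4.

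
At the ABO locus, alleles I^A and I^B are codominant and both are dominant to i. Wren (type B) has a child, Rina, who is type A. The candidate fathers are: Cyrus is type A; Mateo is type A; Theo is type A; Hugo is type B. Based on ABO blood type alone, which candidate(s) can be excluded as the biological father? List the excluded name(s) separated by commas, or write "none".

A candidate is excluded only if no genotype consistent with his phenotype could produce a type A child with a type B mother.
Hugo (type B): no genotype consistent with that phenotype can produce a type-A child with a type-B mother.

Hugo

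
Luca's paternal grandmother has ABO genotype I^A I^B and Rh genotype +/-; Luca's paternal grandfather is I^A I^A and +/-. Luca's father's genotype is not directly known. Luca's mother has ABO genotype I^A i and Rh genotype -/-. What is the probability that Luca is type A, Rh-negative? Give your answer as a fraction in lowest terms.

Luca's father's ABO genotype from I^A I^B × I^A I^A: 1/2 I^A I^A, 1/2 I^A I^B.
Crossing each possibility with the mother I^A i and summing P(type A): 1/2·1 + 1/2·1/2 = 3/4.
Similarly for Rh via the father's Rh distribution: P(Rh-) = 1/2.
Independent loci: 3/4 × 1/2 = 3/8.

3/8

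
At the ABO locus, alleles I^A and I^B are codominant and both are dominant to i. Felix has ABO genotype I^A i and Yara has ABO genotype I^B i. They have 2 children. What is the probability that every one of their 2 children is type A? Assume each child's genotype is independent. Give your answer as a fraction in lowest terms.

ABO cross I^A i × I^B i → 1/4 O, 1/4 A, 1/4 B, 1/4 AB.
So P(type A) = 1/4 per child.
All 2 independent: (1/4)^2 = 1/16.

1/16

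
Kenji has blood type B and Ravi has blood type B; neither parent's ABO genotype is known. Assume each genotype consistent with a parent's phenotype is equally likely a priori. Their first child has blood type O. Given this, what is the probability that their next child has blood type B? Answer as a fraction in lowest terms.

3/4

Possible genotypes: Kenji ∈ {BB, BO}; Ravi ∈ {BB, BO}.
Weight each parental genotype pair by prior × P(type-O child):
  BO × BO: posterior weight 1; P(next child type B) = 3/4.
Weighted sum = 3/4.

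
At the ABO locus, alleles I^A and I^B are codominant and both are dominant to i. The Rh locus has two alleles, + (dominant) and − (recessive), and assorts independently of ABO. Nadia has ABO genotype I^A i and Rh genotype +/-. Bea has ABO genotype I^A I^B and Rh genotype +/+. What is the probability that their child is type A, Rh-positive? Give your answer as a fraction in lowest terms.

1/2

ABO cross I^A i × I^A I^B → offspring phenotypes: 1/2 A, 1/4 B, 1/4 AB.
Rh cross +/- × +/+ → 1 Rh+.
Independent loci: P(type A, Rh-positive) = 1/2 × 1 = 1/2.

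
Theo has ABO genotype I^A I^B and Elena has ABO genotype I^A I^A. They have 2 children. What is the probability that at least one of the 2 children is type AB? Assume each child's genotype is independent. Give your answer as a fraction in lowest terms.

ABO cross I^A I^B × I^A I^A → 1/2 A, 1/2 AB.
So P(type AB) = 1/2 per child.
P(none) = (1/2)^2 = 1/4; P(at least one) = 1 − 1/4 = 3/4.

3/4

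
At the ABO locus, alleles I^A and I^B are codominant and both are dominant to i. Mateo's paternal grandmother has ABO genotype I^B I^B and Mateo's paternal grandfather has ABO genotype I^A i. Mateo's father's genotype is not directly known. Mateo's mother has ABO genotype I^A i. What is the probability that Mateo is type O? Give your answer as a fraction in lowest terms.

1/8

Mateo's father's ABO genotype from I^B I^B × I^A i: 1/2 I^A I^B, 1/2 I^B i.
Crossing each possibility with the mother I^A i and summing P(type O): 1/2·0 + 1/2·1/4 = 1/8.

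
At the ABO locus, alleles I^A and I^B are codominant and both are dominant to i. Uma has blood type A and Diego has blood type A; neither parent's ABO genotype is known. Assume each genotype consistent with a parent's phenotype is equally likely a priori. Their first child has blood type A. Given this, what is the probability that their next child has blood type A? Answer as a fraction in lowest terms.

Possible genotypes: Uma ∈ {I^A I^A, I^A i}; Diego ∈ {I^A I^A, I^A i}.
Weight each parental genotype pair by prior × P(type-A child):
  I^A I^A × I^A I^A: posterior weight 4/15; P(next child type A) = 1.
  I^A I^A × I^A i: posterior weight 4/15; P(next child type A) = 1.
  I^A i × I^A I^A: posterior weight 4/15; P(next child type A) = 1.
  I^A i × I^A i: posterior weight 1/5; P(next child type A) = 3/4.
Weighted sum = 19/20.

19/20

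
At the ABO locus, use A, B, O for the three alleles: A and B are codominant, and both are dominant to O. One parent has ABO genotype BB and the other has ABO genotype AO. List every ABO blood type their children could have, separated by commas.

Gametes from BB × AO give offspring ABO genotypes AB, BO, i.e. phenotypes B, AB.

B, AB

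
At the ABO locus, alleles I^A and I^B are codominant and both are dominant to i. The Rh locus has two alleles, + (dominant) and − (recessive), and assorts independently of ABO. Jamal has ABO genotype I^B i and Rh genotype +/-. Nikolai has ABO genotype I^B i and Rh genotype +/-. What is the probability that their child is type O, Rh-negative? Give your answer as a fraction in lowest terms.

1/16

ABO cross I^B i × I^B i → offspring phenotypes: 1/4 O, 3/4 B.
Rh cross +/- × +/- → 3/4 Rh+, 1/4 Rh-.
Independent loci: P(type O, Rh-negative) = 1/4 × 1/4 = 1/16.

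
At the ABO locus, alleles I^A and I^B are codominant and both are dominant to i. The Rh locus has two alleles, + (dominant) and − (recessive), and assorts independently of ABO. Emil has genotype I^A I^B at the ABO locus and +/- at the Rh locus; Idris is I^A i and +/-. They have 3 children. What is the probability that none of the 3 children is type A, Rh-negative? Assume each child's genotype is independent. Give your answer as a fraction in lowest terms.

ABO cross I^A I^B × I^A i → 1/2 A, 1/4 B, 1/4 AB.
Rh cross +/- × +/- → 3/4 Rh+, 1/4 Rh-; so P(type A, Rh-negative) = 1/2 × 1/4 = 1/8 per child.
P(not type A, Rh-negative) = 7/8 for one child; (7/8)^3 = 343/512.

343/512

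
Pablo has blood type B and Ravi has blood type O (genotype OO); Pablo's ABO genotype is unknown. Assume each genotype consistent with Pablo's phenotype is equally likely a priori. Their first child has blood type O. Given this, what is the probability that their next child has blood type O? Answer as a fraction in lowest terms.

1/2

Possible genotypes: Pablo ∈ {BB, BO}; Ravi ∈ {OO}.
Weight each parental genotype pair by prior × P(type-O child):
  BO × OO: posterior weight 1; P(next child type O) = 1/2.
Weighted sum = 1/2.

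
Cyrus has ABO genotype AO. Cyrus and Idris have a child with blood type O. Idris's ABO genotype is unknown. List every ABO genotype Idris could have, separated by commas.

For each candidate genotype of Idris, check whether crossing it with AO can produce every observed child phenotype.
  AA → possible child types {A} ✗
  AB → possible child types {A, B, AB} ✗
  AO → possible child types {O, A} ✓
  BB → possible child types {B, AB} ✗
  BO → possible child types {O, A, B, AB} ✓
  OO → possible child types {O, A} ✓

AO, BO, OO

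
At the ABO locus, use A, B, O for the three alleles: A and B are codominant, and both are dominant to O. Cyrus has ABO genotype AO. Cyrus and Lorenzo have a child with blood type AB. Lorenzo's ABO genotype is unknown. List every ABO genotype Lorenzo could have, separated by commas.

AB, BB, BO

For each candidate genotype of Lorenzo, check whether crossing it with AO can produce every observed child phenotype.
  AA → possible child types {A} ✗
  AB → possible child types {A, B, AB} ✓
  AO → possible child types {O, A} ✗
  BB → possible child types {B, AB} ✓
  BO → possible child types {O, A, B, AB} ✓
  OO → possible child types {O, A} ✗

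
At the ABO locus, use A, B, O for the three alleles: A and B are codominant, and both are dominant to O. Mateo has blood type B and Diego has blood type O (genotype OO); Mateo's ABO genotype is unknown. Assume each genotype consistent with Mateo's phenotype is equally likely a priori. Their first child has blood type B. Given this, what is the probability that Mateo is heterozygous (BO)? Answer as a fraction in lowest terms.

1/3

Possible genotypes: Mateo ∈ {BB, BO}; Diego ∈ {OO}.
Weight each parental genotype pair by prior × P(type-B child):
  BB × OO: posterior weight 2/3.
  BO × OO: posterior weight 1/3.
Sum the posterior weight over pairs where Mateo is BO: 1/3.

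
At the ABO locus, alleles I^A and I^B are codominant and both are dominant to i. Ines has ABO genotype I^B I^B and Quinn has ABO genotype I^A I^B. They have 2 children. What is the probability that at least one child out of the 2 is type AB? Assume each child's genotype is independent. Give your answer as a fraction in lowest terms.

ABO cross I^B I^B × I^A I^B → 1/2 B, 1/2 AB.
So P(type AB) = 1/2 per child.
P(none) = (1/2)^2 = 1/4; P(at least one) = 1 − 1/4 = 3/4.

3/4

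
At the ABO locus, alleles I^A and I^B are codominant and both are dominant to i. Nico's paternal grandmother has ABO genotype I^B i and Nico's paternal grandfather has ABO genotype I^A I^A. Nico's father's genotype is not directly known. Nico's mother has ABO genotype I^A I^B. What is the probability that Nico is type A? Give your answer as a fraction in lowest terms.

3/8

Nico's father's ABO genotype from I^B i × I^A I^A: 1/2 I^A I^B, 1/2 I^A i.
Crossing each possibility with the mother I^A I^B and summing P(type A): 1/2·1/4 + 1/2·1/2 = 3/8.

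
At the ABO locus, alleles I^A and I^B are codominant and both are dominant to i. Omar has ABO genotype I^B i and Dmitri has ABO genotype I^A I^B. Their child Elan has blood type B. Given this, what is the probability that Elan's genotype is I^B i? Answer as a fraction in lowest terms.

1/2

Cross I^B i × I^A I^B → 1/4 I^A I^B, 1/4 I^A i, 1/4 I^B I^B, 1/4 I^B i.
Type-B genotypes among offspring: I^B I^B (1/4), I^B i (1/4); total 1/2.
P(I^B i | type B) = (1/4) / (1/2) = 1/2.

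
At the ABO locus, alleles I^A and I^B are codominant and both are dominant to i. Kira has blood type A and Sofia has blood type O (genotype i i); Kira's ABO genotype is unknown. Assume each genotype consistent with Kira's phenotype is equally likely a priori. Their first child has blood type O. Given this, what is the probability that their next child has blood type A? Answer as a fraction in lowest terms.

Possible genotypes: Kira ∈ {I^A I^A, I^A i}; Sofia ∈ {i i}.
Weight each parental genotype pair by prior × P(type-O child):
  I^A i × i i: posterior weight 1; P(next child type A) = 1/2.
Weighted sum = 1/2.

1/2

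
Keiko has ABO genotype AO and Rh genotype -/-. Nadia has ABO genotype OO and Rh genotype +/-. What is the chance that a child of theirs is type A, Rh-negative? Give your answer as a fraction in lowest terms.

ABO cross AO × OO → offspring phenotypes: 1/2 O, 1/2 A.
Rh cross -/- × +/- → 1/2 Rh+, 1/2 Rh-.
Independent loci: P(type A, Rh-negative) = 1/2 × 1/2 = 1/4.

1/4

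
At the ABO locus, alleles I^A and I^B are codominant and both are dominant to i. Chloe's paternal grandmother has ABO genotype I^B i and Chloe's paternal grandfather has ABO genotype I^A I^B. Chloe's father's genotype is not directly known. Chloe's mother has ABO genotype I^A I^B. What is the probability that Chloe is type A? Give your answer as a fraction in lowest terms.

1/4

Chloe's father's ABO genotype from I^B i × I^A I^B: 1/4 I^A I^B, 1/4 I^A i, 1/4 I^B I^B, 1/4 I^B i.
Crossing each possibility with the mother I^A I^B and summing P(type A): 1/4·1/4 + 1/4·1/2 + 1/4·0 + 1/4·1/4 = 1/4.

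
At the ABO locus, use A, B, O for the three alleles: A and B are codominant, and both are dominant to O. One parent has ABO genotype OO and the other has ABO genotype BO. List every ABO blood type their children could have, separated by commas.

Gametes from OO × BO give offspring ABO genotypes BO, OO, i.e. phenotypes O, B.

O, B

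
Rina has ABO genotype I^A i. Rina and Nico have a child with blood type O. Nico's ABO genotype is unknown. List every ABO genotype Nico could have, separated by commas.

I^A i, I^B i, i i

For each candidate genotype of Nico, check whether crossing it with I^A i can produce every observed child phenotype.
  I^A I^A → possible child types {A} ✗
  I^A I^B → possible child types {A, B, AB} ✗
  I^A i → possible child types {O, A} ✓
  I^B I^B → possible child types {B, AB} ✗
  I^B i → possible child types {O, A, B, AB} ✓
  i i → possible child types {O, A} ✓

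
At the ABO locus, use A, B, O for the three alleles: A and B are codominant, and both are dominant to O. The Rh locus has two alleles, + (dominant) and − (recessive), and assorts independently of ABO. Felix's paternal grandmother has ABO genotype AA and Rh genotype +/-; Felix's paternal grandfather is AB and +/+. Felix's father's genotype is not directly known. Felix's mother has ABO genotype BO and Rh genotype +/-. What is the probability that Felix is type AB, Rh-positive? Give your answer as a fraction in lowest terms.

21/64

Felix's father's ABO genotype from AA × AB: 1/2 AA, 1/2 AB.
Crossing each possibility with the mother BO and summing P(type AB): 1/2·1/2 + 1/2·1/4 = 3/8.
Similarly for Rh via the father's Rh distribution: P(Rh+) = 7/8.
Independent loci: 3/8 × 7/8 = 21/64.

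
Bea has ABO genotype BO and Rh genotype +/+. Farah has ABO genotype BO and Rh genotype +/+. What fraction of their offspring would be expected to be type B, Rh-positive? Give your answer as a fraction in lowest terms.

3/4

ABO cross BO × BO → offspring phenotypes: 1/4 O, 3/4 B.
Rh cross +/+ × +/+ → 1 Rh+.
Independent loci: P(type B, Rh-positive) = 3/4 × 1 = 3/4.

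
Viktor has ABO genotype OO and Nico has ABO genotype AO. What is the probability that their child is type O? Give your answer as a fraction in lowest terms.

1/2

ABO cross OO × AO → offspring phenotypes: 1/2 O, 1/2 A.
So P(type O) = 1/2.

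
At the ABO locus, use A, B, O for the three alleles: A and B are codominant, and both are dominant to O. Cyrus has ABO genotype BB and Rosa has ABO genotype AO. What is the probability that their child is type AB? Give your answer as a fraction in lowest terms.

ABO cross BB × AO → offspring phenotypes: 1/2 B, 1/2 AB.
So P(type AB) = 1/2.

1/2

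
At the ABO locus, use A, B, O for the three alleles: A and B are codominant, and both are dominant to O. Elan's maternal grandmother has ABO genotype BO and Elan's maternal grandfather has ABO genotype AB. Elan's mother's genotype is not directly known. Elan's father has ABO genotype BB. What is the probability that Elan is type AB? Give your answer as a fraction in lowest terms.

1/4

Elan's mother's ABO genotype from BO × AB: 1/4 AB, 1/4 AO, 1/4 BB, 1/4 BO.
Crossing each possibility with the father BB and summing P(type AB): 1/4·1/2 + 1/4·1/2 + 1/4·0 + 1/4·0 = 1/4.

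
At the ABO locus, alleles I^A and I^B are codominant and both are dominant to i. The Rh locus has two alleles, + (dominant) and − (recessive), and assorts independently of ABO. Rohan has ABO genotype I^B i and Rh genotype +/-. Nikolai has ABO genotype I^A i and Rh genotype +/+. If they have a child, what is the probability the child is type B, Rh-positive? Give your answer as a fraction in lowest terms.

ABO cross I^B i × I^A i → offspring phenotypes: 1/4 O, 1/4 A, 1/4 B, 1/4 AB.
Rh cross +/- × +/+ → 1 Rh+.
Independent loci: P(type B, Rh-positive) = 1/4 × 1 = 1/4.

1/4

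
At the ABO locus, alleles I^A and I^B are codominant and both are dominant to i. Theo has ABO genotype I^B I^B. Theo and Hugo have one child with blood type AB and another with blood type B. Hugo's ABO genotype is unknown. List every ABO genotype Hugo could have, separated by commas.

I^A I^B, I^A i

For each candidate genotype of Hugo, check whether crossing it with I^B I^B can produce every observed child phenotype.
  I^A I^A → possible child types {AB} ✗
  I^A I^B → possible child types {B, AB} ✓
  I^A i → possible child types {B, AB} ✓
  I^B I^B → possible child types {B} ✗
  I^B i → possible child types {B} ✗
  i i → possible child types {B} ✗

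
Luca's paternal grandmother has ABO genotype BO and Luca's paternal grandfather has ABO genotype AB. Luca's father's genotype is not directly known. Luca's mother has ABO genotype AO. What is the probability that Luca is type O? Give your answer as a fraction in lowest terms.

Luca's father's ABO genotype from BO × AB: 1/4 AB, 1/4 AO, 1/4 BB, 1/4 BO.
Crossing each possibility with the mother AO and summing P(type O): 1/4·0 + 1/4·1/4 + 1/4·0 + 1/4·1/4 = 1/8.

1/8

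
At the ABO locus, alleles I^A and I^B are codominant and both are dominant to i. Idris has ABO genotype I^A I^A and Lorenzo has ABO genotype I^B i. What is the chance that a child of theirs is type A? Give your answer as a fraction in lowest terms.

1/2

ABO cross I^A I^A × I^B i → offspring phenotypes: 1/2 A, 1/2 AB.
So P(type A) = 1/2.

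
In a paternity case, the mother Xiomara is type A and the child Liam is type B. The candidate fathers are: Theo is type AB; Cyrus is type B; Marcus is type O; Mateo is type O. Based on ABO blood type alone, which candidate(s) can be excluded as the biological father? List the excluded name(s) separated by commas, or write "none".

Marcus, Mateo

A candidate is excluded only if no genotype consistent with his phenotype could produce a type B child with a type A mother.
Marcus (type O): no genotype consistent with that phenotype can produce a type-B child with a type-A mother.
Mateo (type O): no genotype consistent with that phenotype can produce a type-B child with a type-A mother.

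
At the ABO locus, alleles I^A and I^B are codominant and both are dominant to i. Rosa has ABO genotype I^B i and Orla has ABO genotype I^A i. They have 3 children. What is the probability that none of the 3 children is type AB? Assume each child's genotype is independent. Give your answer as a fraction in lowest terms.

ABO cross I^B i × I^A i → 1/4 O, 1/4 A, 1/4 B, 1/4 AB.
So P(type AB) = 1/4 per child.
P(not type AB) = 3/4 for one child; (3/4)^3 = 27/64.

27/64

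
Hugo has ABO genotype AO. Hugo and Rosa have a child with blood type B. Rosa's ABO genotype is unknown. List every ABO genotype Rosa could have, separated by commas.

For each candidate genotype of Rosa, check whether crossing it with AO can produce every observed child phenotype.
  AA → possible child types {A} ✗
  AB → possible child types {A, B, AB} ✓
  AO → possible child types {O, A} ✗
  BB → possible child types {B, AB} ✓
  BO → possible child types {O, A, B, AB} ✓
  OO → possible child types {O, A} ✗

AB, BB, BO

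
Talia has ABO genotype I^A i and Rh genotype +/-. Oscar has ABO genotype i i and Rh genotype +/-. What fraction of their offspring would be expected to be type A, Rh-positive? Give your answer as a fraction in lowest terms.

ABO cross I^A i × i i → offspring phenotypes: 1/2 O, 1/2 A.
Rh cross +/- × +/- → 3/4 Rh+, 1/4 Rh-.
Independent loci: P(type A, Rh-positive) = 1/2 × 3/4 = 3/8.

3/8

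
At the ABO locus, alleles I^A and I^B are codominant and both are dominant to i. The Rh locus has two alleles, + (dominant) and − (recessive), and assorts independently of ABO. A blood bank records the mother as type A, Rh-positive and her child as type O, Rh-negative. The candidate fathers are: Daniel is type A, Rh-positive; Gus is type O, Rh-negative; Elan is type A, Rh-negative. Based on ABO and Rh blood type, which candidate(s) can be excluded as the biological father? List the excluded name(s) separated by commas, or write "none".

A candidate is excluded only if no genotype consistent with his phenotype could produce a type O, Rh-negative child with a type A, Rh-positive mother.
Every candidate has at least one consistent genotype combination, so none can be excluded.

none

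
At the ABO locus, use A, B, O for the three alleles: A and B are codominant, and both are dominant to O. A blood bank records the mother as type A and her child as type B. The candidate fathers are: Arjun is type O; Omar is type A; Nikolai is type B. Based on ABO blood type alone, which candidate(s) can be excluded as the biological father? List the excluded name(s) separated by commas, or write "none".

A candidate is excluded only if no genotype consistent with his phenotype could produce a type B child with a type A mother.
Arjun (type O): no genotype consistent with that phenotype can produce a type-B child with a type-A mother.
Omar (type A): no genotype consistent with that phenotype can produce a type-B child with a type-A mother.

Arjun, Omar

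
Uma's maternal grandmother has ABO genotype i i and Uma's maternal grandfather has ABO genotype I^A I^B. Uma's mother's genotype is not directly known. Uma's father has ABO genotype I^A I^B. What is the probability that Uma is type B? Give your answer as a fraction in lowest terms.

Uma's mother's ABO genotype from i i × I^A I^B: 1/2 I^A i, 1/2 I^B i.
Crossing each possibility with the father I^A I^B and summing P(type B): 1/2·1/4 + 1/2·1/2 = 3/8.

3/8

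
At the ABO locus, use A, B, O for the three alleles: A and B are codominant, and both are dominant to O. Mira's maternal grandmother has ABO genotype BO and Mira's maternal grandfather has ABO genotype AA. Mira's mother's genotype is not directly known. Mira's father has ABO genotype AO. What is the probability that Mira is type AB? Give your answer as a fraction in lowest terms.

1/8

Mira's mother's ABO genotype from BO × AA: 1/2 AB, 1/2 AO.
Crossing each possibility with the father AO and summing P(type AB): 1/2·1/4 + 1/2·0 = 1/8.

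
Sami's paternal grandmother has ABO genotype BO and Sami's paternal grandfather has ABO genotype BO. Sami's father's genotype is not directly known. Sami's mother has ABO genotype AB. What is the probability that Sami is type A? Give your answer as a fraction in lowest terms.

Sami's father's ABO genotype from BO × BO: 1/4 BB, 1/2 BO, 1/4 OO.
Crossing each possibility with the mother AB and summing P(type A): 1/4·0 + 1/2·1/4 + 1/4·1/2 = 1/4.

1/4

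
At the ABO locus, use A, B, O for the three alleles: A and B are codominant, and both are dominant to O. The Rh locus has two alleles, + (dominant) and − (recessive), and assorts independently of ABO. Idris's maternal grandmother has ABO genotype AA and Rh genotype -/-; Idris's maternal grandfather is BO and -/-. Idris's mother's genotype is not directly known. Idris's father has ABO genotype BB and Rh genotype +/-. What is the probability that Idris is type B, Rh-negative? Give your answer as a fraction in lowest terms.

1/4

Idris's mother's ABO genotype from AA × BO: 1/2 AB, 1/2 AO.
Crossing each possibility with the father BB and summing P(type B): 1/2·1/2 + 1/2·1/2 = 1/2.
Similarly for Rh via the mother's Rh distribution: P(Rh-) = 1/2.
Independent loci: 1/2 × 1/2 = 1/4.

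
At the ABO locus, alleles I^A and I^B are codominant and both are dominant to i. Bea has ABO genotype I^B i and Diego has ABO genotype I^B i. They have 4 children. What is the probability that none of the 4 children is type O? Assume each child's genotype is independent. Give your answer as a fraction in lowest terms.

ABO cross I^B i × I^B i → 1/4 O, 3/4 B.
So P(type O) = 1/4 per child.
P(not type O) = 3/4 for one child; (3/4)^4 = 81/256.

81/256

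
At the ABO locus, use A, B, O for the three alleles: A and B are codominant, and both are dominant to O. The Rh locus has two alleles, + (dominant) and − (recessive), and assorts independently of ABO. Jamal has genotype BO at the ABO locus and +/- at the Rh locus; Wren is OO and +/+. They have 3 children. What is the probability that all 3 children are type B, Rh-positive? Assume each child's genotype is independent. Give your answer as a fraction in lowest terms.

ABO cross BO × OO → 1/2 O, 1/2 B.
Rh cross +/- × +/+ → 1 Rh+; so P(type B, Rh-positive) = 1/2 × 1 = 1/2 per child.
All 3 independent: (1/2)^3 = 1/8.

1/8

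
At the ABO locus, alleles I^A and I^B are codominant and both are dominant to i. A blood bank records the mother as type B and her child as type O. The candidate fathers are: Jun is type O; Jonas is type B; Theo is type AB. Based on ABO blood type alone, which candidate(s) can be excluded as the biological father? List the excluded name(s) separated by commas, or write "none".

Theo

A candidate is excluded only if no genotype consistent with his phenotype could produce a type O child with a type B mother.
Theo (type AB): no genotype consistent with that phenotype can produce a type-O child with a type-B mother.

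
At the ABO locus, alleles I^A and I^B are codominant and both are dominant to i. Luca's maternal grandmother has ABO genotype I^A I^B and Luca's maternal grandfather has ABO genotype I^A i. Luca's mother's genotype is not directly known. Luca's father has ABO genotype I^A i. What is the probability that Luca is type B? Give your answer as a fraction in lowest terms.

Luca's mother's ABO genotype from I^A I^B × I^A i: 1/4 I^A I^A, 1/4 I^A I^B, 1/4 I^A i, 1/4 I^B i.
Crossing each possibility with the father I^A i and summing P(type B): 1/4·0 + 1/4·1/4 + 1/4·0 + 1/4·1/4 = 1/8.

1/8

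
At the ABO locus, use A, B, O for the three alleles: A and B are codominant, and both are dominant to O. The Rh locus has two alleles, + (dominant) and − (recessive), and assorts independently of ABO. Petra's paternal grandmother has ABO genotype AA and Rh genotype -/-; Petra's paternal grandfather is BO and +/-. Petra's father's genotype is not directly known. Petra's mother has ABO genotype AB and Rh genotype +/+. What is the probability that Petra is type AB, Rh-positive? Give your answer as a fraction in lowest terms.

3/8

Petra's father's ABO genotype from AA × BO: 1/2 AB, 1/2 AO.
Crossing each possibility with the mother AB and summing P(type AB): 1/2·1/2 + 1/2·1/4 = 3/8.
Similarly for Rh via the father's Rh distribution: P(Rh+) = 1.
Independent loci: 3/8 × 1 = 3/8.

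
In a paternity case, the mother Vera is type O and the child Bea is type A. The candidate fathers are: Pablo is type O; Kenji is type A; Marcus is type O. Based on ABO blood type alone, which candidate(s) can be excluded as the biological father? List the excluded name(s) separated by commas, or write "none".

Pablo, Marcus

A candidate is excluded only if no genotype consistent with his phenotype could produce a type A child with a type O mother.
Pablo (type O): no genotype consistent with that phenotype can produce a type-A child with a type-O mother.
Marcus (type O): no genotype consistent with that phenotype can produce a type-A child with a type-O mother.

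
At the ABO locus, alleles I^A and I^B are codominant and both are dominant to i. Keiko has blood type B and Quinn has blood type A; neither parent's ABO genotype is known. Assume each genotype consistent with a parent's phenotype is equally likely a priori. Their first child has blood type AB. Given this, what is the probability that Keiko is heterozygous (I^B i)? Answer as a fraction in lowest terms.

1/3

Possible genotypes: Keiko ∈ {I^B I^B, I^B i}; Quinn ∈ {I^A I^A, I^A i}.
Weight each parental genotype pair by prior × P(type-AB child):
  I^B I^B × I^A I^A: posterior weight 4/9.
  I^B I^B × I^A i: posterior weight 2/9.
  I^B i × I^A I^A: posterior weight 2/9.
  I^B i × I^A i: posterior weight 1/9.
Sum the posterior weight over pairs where Keiko is I^B i: 1/3.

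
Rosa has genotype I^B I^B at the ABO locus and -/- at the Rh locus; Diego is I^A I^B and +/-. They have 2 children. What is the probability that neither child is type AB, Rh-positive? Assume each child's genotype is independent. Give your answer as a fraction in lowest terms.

ABO cross I^B I^B × I^A I^B → 1/2 B, 1/2 AB.
Rh cross -/- × +/- → 1/2 Rh+, 1/2 Rh-; so P(type AB, Rh-positive) = 1/2 × 1/2 = 1/4 per child.
P(not type AB, Rh-positive) = 3/4 for one child; (3/4)^2 = 9/16.

9/16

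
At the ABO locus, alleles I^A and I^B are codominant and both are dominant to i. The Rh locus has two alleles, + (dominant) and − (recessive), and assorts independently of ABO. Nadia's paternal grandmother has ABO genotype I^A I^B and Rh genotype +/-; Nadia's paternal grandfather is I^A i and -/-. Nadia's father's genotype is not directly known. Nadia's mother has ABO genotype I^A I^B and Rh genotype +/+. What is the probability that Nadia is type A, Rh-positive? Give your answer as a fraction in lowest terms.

Nadia's father's ABO genotype from I^A I^B × I^A i: 1/4 I^A I^A, 1/4 I^A I^B, 1/4 I^A i, 1/4 I^B i.
Crossing each possibility with the mother I^A I^B and summing P(type A): 1/4·1/2 + 1/4·1/4 + 1/4·1/2 + 1/4·1/4 = 3/8.
Similarly for Rh via the father's Rh distribution: P(Rh+) = 1.
Independent loci: 3/8 × 1 = 3/8.

3/8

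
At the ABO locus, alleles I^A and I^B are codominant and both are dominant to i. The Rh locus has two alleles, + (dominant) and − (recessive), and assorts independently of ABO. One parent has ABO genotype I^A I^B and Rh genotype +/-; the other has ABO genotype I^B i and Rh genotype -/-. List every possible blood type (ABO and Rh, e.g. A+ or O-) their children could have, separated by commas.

A+, A-, B+, B-, AB+, AB-

Gametes from I^A I^B × I^B i give offspring ABO genotypes I^A I^B, I^A i, I^B I^B, I^B i, i.e. phenotypes A, B, AB.
Rh cross +/- × -/- → phenotypes Rh+, Rh-.
Combining independently: A+, A-, B+, B-, AB+, AB-.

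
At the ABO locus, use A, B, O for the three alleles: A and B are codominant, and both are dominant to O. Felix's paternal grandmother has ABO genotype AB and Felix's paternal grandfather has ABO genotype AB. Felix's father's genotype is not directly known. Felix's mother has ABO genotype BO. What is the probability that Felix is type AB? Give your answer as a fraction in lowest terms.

Felix's father's ABO genotype from AB × AB: 1/4 AA, 1/2 AB, 1/4 BB.
Crossing each possibility with the mother BO and summing P(type AB): 1/4·1/2 + 1/2·1/4 + 1/4·0 = 1/4.

1/4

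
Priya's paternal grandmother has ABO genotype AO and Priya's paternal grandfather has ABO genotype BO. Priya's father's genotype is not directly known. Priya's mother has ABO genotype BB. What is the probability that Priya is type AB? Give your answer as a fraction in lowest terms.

Priya's father's ABO genotype from AO × BO: 1/4 AB, 1/4 AO, 1/4 BO, 1/4 OO.
Crossing each possibility with the mother BB and summing P(type AB): 1/4·1/2 + 1/4·1/2 + 1/4·0 + 1/4·0 = 1/4.

1/4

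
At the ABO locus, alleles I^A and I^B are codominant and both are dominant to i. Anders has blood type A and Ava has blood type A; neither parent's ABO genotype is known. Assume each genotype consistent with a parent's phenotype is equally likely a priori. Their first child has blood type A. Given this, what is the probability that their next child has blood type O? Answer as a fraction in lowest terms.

1/20

Possible genotypes: Anders ∈ {I^A I^A, I^A i}; Ava ∈ {I^A I^A, I^A i}.
Weight each parental genotype pair by prior × P(type-A child):
  I^A I^A × I^A I^A: posterior weight 4/15; P(next child type O) = 0.
  I^A I^A × I^A i: posterior weight 4/15; P(next child type O) = 0.
  I^A i × I^A I^A: posterior weight 4/15; P(next child type O) = 0.
  I^A i × I^A i: posterior weight 1/5; P(next child type O) = 1/4.
Weighted sum = 1/20.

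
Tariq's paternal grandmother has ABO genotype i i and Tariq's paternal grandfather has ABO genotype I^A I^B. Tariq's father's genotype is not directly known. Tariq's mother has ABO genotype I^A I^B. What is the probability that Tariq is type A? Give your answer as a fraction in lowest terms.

3/8

Tariq's father's ABO genotype from i i × I^A I^B: 1/2 I^A i, 1/2 I^B i.
Crossing each possibility with the mother I^A I^B and summing P(type A): 1/2·1/2 + 1/2·1/4 = 3/8.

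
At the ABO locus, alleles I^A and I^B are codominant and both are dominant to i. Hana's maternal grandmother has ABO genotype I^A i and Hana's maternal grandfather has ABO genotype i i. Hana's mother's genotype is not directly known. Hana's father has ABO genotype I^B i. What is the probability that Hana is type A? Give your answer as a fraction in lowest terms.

Hana's mother's ABO genotype from I^A i × i i: 1/2 I^A i, 1/2 i i.
Crossing each possibility with the father I^B i and summing P(type A): 1/2·1/4 + 1/2·0 = 1/8.

1/8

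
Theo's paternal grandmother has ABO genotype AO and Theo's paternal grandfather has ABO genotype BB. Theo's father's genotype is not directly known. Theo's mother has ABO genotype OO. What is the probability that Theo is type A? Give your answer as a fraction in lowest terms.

1/4

Theo's father's ABO genotype from AO × BB: 1/2 AB, 1/2 BO.
Crossing each possibility with the mother OO and summing P(type A): 1/2·1/2 + 1/2·0 = 1/4.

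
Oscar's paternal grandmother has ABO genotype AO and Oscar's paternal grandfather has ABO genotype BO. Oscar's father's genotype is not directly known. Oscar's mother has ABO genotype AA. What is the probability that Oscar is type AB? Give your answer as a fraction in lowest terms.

1/4

Oscar's father's ABO genotype from AO × BO: 1/4 AB, 1/4 AO, 1/4 BO, 1/4 OO.
Crossing each possibility with the mother AA and summing P(type AB): 1/4·1/2 + 1/4·0 + 1/4·1/2 + 1/4·0 = 1/4.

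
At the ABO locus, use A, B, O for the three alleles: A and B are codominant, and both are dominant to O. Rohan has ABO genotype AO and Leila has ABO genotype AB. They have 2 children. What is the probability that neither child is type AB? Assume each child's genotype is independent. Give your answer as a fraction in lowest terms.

9/16

ABO cross AO × AB → 1/2 A, 1/4 B, 1/4 AB.
So P(type AB) = 1/4 per child.
P(not type AB) = 3/4 for one child; (3/4)^2 = 9/16.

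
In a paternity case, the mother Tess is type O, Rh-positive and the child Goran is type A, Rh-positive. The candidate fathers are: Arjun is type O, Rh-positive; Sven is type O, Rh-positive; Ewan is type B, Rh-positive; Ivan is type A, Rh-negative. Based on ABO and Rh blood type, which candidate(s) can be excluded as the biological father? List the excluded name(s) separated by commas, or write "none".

A candidate is excluded only if no genotype consistent with his phenotype could produce a type A, Rh-positive child with a type O, Rh-positive mother.
Arjun (type O, Rh+): no genotype consistent with that phenotype can produce a type-A Rh+ child with a type-O mother.
Sven (type O, Rh+): no genotype consistent with that phenotype can produce a type-A Rh+ child with a type-O mother.
Ewan (type B, Rh+): no genotype consistent with that phenotype can produce a type-A Rh+ child with a type-O mother.

Arjun, Sven, Ewan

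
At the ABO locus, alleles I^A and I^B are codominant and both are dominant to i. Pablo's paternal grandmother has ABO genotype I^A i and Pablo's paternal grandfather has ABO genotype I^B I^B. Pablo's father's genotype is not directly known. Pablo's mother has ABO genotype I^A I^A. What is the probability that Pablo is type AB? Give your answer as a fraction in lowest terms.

1/2

Pablo's father's ABO genotype from I^A i × I^B I^B: 1/2 I^A I^B, 1/2 I^B i.
Crossing each possibility with the mother I^A I^A and summing P(type AB): 1/2·1/2 + 1/2·1/2 = 1/2.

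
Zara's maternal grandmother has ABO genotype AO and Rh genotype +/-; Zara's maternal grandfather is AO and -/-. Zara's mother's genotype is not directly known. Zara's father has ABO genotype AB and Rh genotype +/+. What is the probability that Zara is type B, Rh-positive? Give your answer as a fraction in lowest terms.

Zara's mother's ABO genotype from AO × AO: 1/4 AA, 1/2 AO, 1/4 OO.
Crossing each possibility with the father AB and summing P(type B): 1/4·0 + 1/2·1/4 + 1/4·1/2 = 1/4.
Similarly for Rh via the mother's Rh distribution: P(Rh+) = 1.
Independent loci: 1/4 × 1 = 1/4.

1/4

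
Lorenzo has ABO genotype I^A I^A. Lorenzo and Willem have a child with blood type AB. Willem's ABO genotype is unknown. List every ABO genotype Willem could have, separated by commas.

I^A I^B, I^B I^B, I^B i

For each candidate genotype of Willem, check whether crossing it with I^A I^A can produce every observed child phenotype.
  I^A I^A → possible child types {A} ✗
  I^A I^B → possible child types {A, AB} ✓
  I^A i → possible child types {A} ✗
  I^B I^B → possible child types {AB} ✓
  I^B i → possible child types {A, AB} ✓
  i i → possible child types {A} ✗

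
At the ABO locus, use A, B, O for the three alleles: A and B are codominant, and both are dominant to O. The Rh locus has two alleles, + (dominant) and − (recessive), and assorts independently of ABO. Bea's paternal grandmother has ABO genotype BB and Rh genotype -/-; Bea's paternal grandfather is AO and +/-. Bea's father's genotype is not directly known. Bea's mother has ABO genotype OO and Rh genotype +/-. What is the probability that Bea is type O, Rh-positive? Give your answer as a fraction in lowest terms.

Bea's father's ABO genotype from BB × AO: 1/2 AB, 1/2 BO.
Crossing each possibility with the mother OO and summing P(type O): 1/2·0 + 1/2·1/2 = 1/4.
Similarly for Rh via the father's Rh distribution: P(Rh+) = 5/8.
Independent loci: 1/4 × 5/8 = 5/32.

5/32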